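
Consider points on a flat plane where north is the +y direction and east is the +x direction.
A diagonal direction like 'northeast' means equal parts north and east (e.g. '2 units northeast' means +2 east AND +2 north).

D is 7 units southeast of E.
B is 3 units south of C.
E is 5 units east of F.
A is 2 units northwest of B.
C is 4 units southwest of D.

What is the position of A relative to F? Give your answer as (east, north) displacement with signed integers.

Place F at the origin (east=0, north=0).
  E is 5 units east of F: delta (east=+5, north=+0); E at (east=5, north=0).
  D is 7 units southeast of E: delta (east=+7, north=-7); D at (east=12, north=-7).
  C is 4 units southwest of D: delta (east=-4, north=-4); C at (east=8, north=-11).
  B is 3 units south of C: delta (east=+0, north=-3); B at (east=8, north=-14).
  A is 2 units northwest of B: delta (east=-2, north=+2); A at (east=6, north=-12).
Therefore A relative to F: (east=6, north=-12).

Answer: A is at (east=6, north=-12) relative to F.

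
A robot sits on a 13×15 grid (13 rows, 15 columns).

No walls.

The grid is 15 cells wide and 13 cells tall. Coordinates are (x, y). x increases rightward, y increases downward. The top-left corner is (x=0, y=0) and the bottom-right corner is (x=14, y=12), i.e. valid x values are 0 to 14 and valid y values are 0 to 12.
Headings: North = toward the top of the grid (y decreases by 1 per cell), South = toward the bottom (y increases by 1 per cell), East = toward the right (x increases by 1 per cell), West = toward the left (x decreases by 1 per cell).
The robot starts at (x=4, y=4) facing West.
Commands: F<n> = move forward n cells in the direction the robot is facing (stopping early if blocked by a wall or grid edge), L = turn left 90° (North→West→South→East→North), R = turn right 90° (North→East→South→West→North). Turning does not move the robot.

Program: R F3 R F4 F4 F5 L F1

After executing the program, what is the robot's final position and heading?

Answer: Final position: (x=14, y=0), facing North

Derivation:
Start: (x=4, y=4), facing West
  R: turn right, now facing North
  F3: move forward 3, now at (x=4, y=1)
  R: turn right, now facing East
  F4: move forward 4, now at (x=8, y=1)
  F4: move forward 4, now at (x=12, y=1)
  F5: move forward 2/5 (blocked), now at (x=14, y=1)
  L: turn left, now facing North
  F1: move forward 1, now at (x=14, y=0)
Final: (x=14, y=0), facing North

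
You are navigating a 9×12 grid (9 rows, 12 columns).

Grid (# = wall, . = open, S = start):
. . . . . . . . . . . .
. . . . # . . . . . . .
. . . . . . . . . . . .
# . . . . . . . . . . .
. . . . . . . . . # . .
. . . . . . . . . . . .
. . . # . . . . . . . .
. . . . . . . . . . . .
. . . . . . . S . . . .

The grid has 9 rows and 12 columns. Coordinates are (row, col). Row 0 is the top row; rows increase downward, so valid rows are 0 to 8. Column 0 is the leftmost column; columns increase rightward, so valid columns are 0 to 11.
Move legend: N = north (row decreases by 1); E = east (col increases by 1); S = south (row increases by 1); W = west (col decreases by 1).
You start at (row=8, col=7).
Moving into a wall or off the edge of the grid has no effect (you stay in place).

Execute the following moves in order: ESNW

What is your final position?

Start: (row=8, col=7)
  E (east): (row=8, col=7) -> (row=8, col=8)
  S (south): blocked, stay at (row=8, col=8)
  N (north): (row=8, col=8) -> (row=7, col=8)
  W (west): (row=7, col=8) -> (row=7, col=7)
Final: (row=7, col=7)

Answer: Final position: (row=7, col=7)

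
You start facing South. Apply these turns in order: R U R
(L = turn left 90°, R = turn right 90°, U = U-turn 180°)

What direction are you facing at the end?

Start: South
  R (right (90° clockwise)) -> West
  U (U-turn (180°)) -> East
  R (right (90° clockwise)) -> South
Final: South

Answer: Final heading: South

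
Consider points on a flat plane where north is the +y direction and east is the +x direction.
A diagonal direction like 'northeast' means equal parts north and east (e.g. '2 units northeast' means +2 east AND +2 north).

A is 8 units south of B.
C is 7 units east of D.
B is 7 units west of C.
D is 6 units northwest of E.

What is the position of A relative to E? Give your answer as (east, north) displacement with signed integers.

Place E at the origin (east=0, north=0).
  D is 6 units northwest of E: delta (east=-6, north=+6); D at (east=-6, north=6).
  C is 7 units east of D: delta (east=+7, north=+0); C at (east=1, north=6).
  B is 7 units west of C: delta (east=-7, north=+0); B at (east=-6, north=6).
  A is 8 units south of B: delta (east=+0, north=-8); A at (east=-6, north=-2).
Therefore A relative to E: (east=-6, north=-2).

Answer: A is at (east=-6, north=-2) relative to E.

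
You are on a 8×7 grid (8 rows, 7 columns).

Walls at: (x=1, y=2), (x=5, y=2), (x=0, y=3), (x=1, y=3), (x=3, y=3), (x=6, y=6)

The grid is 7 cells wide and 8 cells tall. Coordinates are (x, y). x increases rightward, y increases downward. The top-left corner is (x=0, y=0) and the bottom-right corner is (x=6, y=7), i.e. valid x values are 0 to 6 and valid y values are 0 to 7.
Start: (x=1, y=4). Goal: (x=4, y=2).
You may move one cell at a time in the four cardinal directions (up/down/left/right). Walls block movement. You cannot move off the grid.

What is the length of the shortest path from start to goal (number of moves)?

BFS from (x=1, y=4) until reaching (x=4, y=2):
  Distance 0: (x=1, y=4)
  Distance 1: (x=0, y=4), (x=2, y=4), (x=1, y=5)
  Distance 2: (x=2, y=3), (x=3, y=4), (x=0, y=5), (x=2, y=5), (x=1, y=6)
  Distance 3: (x=2, y=2), (x=4, y=4), (x=3, y=5), (x=0, y=6), (x=2, y=6), (x=1, y=7)
  Distance 4: (x=2, y=1), (x=3, y=2), (x=4, y=3), (x=5, y=4), (x=4, y=5), (x=3, y=6), (x=0, y=7), (x=2, y=7)
  Distance 5: (x=2, y=0), (x=1, y=1), (x=3, y=1), (x=4, y=2), (x=5, y=3), (x=6, y=4), (x=5, y=5), (x=4, y=6), (x=3, y=7)  <- goal reached here
One shortest path (5 moves): (x=1, y=4) -> (x=2, y=4) -> (x=3, y=4) -> (x=4, y=4) -> (x=4, y=3) -> (x=4, y=2)

Answer: Shortest path length: 5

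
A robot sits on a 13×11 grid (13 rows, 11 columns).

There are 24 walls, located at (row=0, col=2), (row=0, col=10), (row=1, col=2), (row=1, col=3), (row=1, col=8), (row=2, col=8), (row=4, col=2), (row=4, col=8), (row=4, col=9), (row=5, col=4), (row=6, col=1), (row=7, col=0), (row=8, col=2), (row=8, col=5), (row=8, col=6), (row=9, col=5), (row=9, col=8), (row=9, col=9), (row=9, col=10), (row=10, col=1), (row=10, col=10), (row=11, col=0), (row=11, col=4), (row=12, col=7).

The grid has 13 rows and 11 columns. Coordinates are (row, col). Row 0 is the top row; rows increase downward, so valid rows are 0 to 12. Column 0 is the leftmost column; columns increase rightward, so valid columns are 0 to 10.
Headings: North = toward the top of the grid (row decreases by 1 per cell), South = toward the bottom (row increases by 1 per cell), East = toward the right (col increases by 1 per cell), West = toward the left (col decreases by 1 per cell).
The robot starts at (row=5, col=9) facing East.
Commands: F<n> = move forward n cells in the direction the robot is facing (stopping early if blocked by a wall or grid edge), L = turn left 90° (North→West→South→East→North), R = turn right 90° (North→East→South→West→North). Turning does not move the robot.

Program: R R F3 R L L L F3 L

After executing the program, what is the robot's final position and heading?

Answer: Final position: (row=5, col=9), facing North

Derivation:
Start: (row=5, col=9), facing East
  R: turn right, now facing South
  R: turn right, now facing West
  F3: move forward 3, now at (row=5, col=6)
  R: turn right, now facing North
  L: turn left, now facing West
  L: turn left, now facing South
  L: turn left, now facing East
  F3: move forward 3, now at (row=5, col=9)
  L: turn left, now facing North
Final: (row=5, col=9), facing North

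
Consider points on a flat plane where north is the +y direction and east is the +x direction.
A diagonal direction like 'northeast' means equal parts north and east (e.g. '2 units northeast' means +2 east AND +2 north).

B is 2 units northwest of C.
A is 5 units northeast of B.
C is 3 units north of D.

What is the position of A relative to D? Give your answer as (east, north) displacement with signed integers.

Place D at the origin (east=0, north=0).
  C is 3 units north of D: delta (east=+0, north=+3); C at (east=0, north=3).
  B is 2 units northwest of C: delta (east=-2, north=+2); B at (east=-2, north=5).
  A is 5 units northeast of B: delta (east=+5, north=+5); A at (east=3, north=10).
Therefore A relative to D: (east=3, north=10).

Answer: A is at (east=3, north=10) relative to D.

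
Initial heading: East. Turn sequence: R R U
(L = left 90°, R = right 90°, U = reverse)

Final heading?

Answer: Final heading: East

Derivation:
Start: East
  R (right (90° clockwise)) -> South
  R (right (90° clockwise)) -> West
  U (U-turn (180°)) -> East
Final: East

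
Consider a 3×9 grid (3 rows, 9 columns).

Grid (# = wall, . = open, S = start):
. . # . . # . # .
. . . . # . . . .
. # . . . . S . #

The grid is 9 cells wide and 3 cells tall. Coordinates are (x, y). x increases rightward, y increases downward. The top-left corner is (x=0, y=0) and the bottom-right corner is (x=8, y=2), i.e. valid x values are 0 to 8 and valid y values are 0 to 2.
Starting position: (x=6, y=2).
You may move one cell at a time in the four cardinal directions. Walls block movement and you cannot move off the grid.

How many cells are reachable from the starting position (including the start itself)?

Answer: Reachable cells: 21

Derivation:
BFS flood-fill from (x=6, y=2):
  Distance 0: (x=6, y=2)
  Distance 1: (x=6, y=1), (x=5, y=2), (x=7, y=2)
  Distance 2: (x=6, y=0), (x=5, y=1), (x=7, y=1), (x=4, y=2)
  Distance 3: (x=8, y=1), (x=3, y=2)
  Distance 4: (x=8, y=0), (x=3, y=1), (x=2, y=2)
  Distance 5: (x=3, y=0), (x=2, y=1)
  Distance 6: (x=4, y=0), (x=1, y=1)
  Distance 7: (x=1, y=0), (x=0, y=1)
  Distance 8: (x=0, y=0), (x=0, y=2)
Total reachable: 21 (grid has 21 open cells total)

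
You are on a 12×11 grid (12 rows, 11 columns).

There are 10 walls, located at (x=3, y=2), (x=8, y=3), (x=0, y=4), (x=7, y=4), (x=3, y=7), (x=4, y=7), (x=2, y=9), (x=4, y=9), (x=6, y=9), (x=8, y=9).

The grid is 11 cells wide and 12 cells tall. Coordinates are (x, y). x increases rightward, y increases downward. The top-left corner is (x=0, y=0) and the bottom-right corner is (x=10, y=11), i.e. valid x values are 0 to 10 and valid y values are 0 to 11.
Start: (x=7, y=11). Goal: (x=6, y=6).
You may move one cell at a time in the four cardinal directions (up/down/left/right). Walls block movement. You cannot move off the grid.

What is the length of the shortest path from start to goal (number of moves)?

BFS from (x=7, y=11) until reaching (x=6, y=6):
  Distance 0: (x=7, y=11)
  Distance 1: (x=7, y=10), (x=6, y=11), (x=8, y=11)
  Distance 2: (x=7, y=9), (x=6, y=10), (x=8, y=10), (x=5, y=11), (x=9, y=11)
  Distance 3: (x=7, y=8), (x=5, y=10), (x=9, y=10), (x=4, y=11), (x=10, y=11)
  Distance 4: (x=7, y=7), (x=6, y=8), (x=8, y=8), (x=5, y=9), (x=9, y=9), (x=4, y=10), (x=10, y=10), (x=3, y=11)
  Distance 5: (x=7, y=6), (x=6, y=7), (x=8, y=7), (x=5, y=8), (x=9, y=8), (x=10, y=9), (x=3, y=10), (x=2, y=11)
  Distance 6: (x=7, y=5), (x=6, y=6), (x=8, y=6), (x=5, y=7), (x=9, y=7), (x=4, y=8), (x=10, y=8), (x=3, y=9), (x=2, y=10), (x=1, y=11)  <- goal reached here
One shortest path (6 moves): (x=7, y=11) -> (x=7, y=10) -> (x=7, y=9) -> (x=7, y=8) -> (x=6, y=8) -> (x=6, y=7) -> (x=6, y=6)

Answer: Shortest path length: 6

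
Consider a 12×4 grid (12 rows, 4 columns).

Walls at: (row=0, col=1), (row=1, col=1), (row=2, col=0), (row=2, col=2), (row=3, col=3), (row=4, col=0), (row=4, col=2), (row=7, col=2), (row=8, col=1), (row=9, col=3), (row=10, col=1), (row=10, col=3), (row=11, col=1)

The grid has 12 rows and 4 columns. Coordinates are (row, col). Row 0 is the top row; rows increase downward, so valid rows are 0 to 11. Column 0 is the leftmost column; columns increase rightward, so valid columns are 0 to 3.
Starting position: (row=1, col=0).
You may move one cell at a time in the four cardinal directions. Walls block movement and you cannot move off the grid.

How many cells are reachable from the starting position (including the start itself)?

BFS flood-fill from (row=1, col=0):
  Distance 0: (row=1, col=0)
  Distance 1: (row=0, col=0)
Total reachable: 2 (grid has 35 open cells total)

Answer: Reachable cells: 2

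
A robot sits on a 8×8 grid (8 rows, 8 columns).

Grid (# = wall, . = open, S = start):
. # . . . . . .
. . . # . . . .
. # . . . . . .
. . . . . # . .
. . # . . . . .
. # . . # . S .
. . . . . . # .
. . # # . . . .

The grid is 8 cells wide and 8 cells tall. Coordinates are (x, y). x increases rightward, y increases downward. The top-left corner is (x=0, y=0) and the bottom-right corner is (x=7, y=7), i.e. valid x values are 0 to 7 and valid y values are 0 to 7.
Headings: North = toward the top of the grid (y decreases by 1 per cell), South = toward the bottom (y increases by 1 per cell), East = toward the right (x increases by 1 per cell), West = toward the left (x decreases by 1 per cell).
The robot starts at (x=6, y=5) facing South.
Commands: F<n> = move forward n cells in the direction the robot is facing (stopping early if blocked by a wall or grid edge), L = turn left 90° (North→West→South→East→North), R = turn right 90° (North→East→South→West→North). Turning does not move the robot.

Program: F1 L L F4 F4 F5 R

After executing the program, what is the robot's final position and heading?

Answer: Final position: (x=6, y=0), facing East

Derivation:
Start: (x=6, y=5), facing South
  F1: move forward 0/1 (blocked), now at (x=6, y=5)
  L: turn left, now facing East
  L: turn left, now facing North
  F4: move forward 4, now at (x=6, y=1)
  F4: move forward 1/4 (blocked), now at (x=6, y=0)
  F5: move forward 0/5 (blocked), now at (x=6, y=0)
  R: turn right, now facing East
Final: (x=6, y=0), facing East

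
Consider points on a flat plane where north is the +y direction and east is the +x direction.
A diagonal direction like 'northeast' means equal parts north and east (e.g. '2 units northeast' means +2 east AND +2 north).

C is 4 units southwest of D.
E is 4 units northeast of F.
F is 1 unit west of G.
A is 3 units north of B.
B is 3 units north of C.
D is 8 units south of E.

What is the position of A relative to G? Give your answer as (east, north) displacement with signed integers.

Answer: A is at (east=-1, north=-2) relative to G.

Derivation:
Place G at the origin (east=0, north=0).
  F is 1 unit west of G: delta (east=-1, north=+0); F at (east=-1, north=0).
  E is 4 units northeast of F: delta (east=+4, north=+4); E at (east=3, north=4).
  D is 8 units south of E: delta (east=+0, north=-8); D at (east=3, north=-4).
  C is 4 units southwest of D: delta (east=-4, north=-4); C at (east=-1, north=-8).
  B is 3 units north of C: delta (east=+0, north=+3); B at (east=-1, north=-5).
  A is 3 units north of B: delta (east=+0, north=+3); A at (east=-1, north=-2).
Therefore A relative to G: (east=-1, north=-2).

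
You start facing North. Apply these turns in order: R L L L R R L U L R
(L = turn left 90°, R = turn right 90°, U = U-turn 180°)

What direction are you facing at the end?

Answer: Final heading: East

Derivation:
Start: North
  R (right (90° clockwise)) -> East
  L (left (90° counter-clockwise)) -> North
  L (left (90° counter-clockwise)) -> West
  L (left (90° counter-clockwise)) -> South
  R (right (90° clockwise)) -> West
  R (right (90° clockwise)) -> North
  L (left (90° counter-clockwise)) -> West
  U (U-turn (180°)) -> East
  L (left (90° counter-clockwise)) -> North
  R (right (90° clockwise)) -> East
Final: East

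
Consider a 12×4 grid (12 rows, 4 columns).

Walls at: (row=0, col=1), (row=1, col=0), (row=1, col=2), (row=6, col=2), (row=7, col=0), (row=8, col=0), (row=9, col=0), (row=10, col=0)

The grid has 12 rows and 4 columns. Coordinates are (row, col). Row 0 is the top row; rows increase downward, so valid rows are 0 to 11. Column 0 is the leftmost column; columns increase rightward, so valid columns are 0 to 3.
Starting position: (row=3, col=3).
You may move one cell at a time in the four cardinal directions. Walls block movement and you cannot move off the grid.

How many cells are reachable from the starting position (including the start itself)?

Answer: Reachable cells: 39

Derivation:
BFS flood-fill from (row=3, col=3):
  Distance 0: (row=3, col=3)
  Distance 1: (row=2, col=3), (row=3, col=2), (row=4, col=3)
  Distance 2: (row=1, col=3), (row=2, col=2), (row=3, col=1), (row=4, col=2), (row=5, col=3)
  Distance 3: (row=0, col=3), (row=2, col=1), (row=3, col=0), (row=4, col=1), (row=5, col=2), (row=6, col=3)
  Distance 4: (row=0, col=2), (row=1, col=1), (row=2, col=0), (row=4, col=0), (row=5, col=1), (row=7, col=3)
  Distance 5: (row=5, col=0), (row=6, col=1), (row=7, col=2), (row=8, col=3)
  Distance 6: (row=6, col=0), (row=7, col=1), (row=8, col=2), (row=9, col=3)
  Distance 7: (row=8, col=1), (row=9, col=2), (row=10, col=3)
  Distance 8: (row=9, col=1), (row=10, col=2), (row=11, col=3)
  Distance 9: (row=10, col=1), (row=11, col=2)
  Distance 10: (row=11, col=1)
  Distance 11: (row=11, col=0)
Total reachable: 39 (grid has 40 open cells total)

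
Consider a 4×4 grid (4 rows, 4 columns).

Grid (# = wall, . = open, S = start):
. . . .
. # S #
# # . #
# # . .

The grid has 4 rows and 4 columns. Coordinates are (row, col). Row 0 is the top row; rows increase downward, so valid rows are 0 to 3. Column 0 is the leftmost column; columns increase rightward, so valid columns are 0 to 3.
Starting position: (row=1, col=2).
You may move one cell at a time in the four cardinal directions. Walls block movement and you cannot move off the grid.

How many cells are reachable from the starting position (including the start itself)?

BFS flood-fill from (row=1, col=2):
  Distance 0: (row=1, col=2)
  Distance 1: (row=0, col=2), (row=2, col=2)
  Distance 2: (row=0, col=1), (row=0, col=3), (row=3, col=2)
  Distance 3: (row=0, col=0), (row=3, col=3)
  Distance 4: (row=1, col=0)
Total reachable: 9 (grid has 9 open cells total)

Answer: Reachable cells: 9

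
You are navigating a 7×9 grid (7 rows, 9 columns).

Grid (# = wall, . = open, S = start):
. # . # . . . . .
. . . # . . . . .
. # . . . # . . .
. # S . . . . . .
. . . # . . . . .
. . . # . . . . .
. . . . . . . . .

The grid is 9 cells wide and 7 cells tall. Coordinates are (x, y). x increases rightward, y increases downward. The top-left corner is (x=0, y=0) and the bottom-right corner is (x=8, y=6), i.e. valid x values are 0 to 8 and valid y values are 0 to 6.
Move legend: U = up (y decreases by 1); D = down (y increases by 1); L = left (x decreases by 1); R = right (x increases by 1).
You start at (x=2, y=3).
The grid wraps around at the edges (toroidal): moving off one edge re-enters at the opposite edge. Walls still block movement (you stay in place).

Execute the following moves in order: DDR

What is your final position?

Start: (x=2, y=3)
  D (down): (x=2, y=3) -> (x=2, y=4)
  D (down): (x=2, y=4) -> (x=2, y=5)
  R (right): blocked, stay at (x=2, y=5)
Final: (x=2, y=5)

Answer: Final position: (x=2, y=5)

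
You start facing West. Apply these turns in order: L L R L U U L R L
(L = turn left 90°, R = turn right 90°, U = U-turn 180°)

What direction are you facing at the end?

Answer: Final heading: North

Derivation:
Start: West
  L (left (90° counter-clockwise)) -> South
  L (left (90° counter-clockwise)) -> East
  R (right (90° clockwise)) -> South
  L (left (90° counter-clockwise)) -> East
  U (U-turn (180°)) -> West
  U (U-turn (180°)) -> East
  L (left (90° counter-clockwise)) -> North
  R (right (90° clockwise)) -> East
  L (left (90° counter-clockwise)) -> North
Final: North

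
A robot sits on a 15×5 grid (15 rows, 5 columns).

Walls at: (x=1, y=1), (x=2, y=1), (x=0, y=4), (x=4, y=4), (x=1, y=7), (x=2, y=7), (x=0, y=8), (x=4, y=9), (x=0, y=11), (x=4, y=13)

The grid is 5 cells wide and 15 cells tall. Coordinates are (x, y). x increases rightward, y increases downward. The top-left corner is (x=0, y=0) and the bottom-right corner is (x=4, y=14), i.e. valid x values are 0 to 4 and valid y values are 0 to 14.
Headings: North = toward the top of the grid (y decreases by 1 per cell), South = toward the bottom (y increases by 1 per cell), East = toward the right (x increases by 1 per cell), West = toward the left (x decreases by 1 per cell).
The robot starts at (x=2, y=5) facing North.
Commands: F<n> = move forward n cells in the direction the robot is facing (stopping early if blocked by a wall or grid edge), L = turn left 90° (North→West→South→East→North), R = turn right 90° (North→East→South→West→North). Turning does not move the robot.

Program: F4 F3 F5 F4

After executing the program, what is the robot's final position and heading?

Start: (x=2, y=5), facing North
  F4: move forward 3/4 (blocked), now at (x=2, y=2)
  F3: move forward 0/3 (blocked), now at (x=2, y=2)
  F5: move forward 0/5 (blocked), now at (x=2, y=2)
  F4: move forward 0/4 (blocked), now at (x=2, y=2)
Final: (x=2, y=2), facing North

Answer: Final position: (x=2, y=2), facing North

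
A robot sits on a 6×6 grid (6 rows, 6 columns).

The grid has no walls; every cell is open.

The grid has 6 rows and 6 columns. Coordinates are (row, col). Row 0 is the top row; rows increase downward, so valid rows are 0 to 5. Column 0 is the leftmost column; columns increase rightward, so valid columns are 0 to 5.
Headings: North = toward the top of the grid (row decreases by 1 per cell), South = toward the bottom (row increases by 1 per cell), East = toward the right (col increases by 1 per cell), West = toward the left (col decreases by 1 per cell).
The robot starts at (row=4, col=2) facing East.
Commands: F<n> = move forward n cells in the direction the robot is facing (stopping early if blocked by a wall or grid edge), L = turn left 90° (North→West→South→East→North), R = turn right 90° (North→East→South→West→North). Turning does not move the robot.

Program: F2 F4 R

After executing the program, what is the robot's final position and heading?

Answer: Final position: (row=4, col=5), facing South

Derivation:
Start: (row=4, col=2), facing East
  F2: move forward 2, now at (row=4, col=4)
  F4: move forward 1/4 (blocked), now at (row=4, col=5)
  R: turn right, now facing South
Final: (row=4, col=5), facing South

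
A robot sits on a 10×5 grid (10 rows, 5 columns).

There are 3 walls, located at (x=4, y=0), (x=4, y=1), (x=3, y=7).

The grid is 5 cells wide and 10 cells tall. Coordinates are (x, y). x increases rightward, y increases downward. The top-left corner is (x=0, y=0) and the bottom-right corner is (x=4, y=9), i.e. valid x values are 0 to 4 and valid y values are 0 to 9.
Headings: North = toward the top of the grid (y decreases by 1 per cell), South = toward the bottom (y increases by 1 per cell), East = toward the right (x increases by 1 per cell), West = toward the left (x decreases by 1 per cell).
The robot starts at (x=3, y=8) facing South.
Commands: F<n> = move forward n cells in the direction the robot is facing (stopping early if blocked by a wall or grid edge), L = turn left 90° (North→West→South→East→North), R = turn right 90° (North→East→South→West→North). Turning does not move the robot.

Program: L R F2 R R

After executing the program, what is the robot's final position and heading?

Start: (x=3, y=8), facing South
  L: turn left, now facing East
  R: turn right, now facing South
  F2: move forward 1/2 (blocked), now at (x=3, y=9)
  R: turn right, now facing West
  R: turn right, now facing North
Final: (x=3, y=9), facing North

Answer: Final position: (x=3, y=9), facing North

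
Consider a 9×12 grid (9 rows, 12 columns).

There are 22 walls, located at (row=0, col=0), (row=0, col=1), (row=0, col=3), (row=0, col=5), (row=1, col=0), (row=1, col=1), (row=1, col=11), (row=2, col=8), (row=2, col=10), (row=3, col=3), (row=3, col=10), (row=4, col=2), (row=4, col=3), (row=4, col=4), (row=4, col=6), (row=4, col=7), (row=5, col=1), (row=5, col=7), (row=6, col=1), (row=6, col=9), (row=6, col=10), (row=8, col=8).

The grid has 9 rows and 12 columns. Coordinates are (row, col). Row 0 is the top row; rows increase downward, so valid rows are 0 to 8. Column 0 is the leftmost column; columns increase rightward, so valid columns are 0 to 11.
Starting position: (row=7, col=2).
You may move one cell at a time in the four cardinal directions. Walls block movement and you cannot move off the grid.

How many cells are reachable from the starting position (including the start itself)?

Answer: Reachable cells: 86

Derivation:
BFS flood-fill from (row=7, col=2):
  Distance 0: (row=7, col=2)
  Distance 1: (row=6, col=2), (row=7, col=1), (row=7, col=3), (row=8, col=2)
  Distance 2: (row=5, col=2), (row=6, col=3), (row=7, col=0), (row=7, col=4), (row=8, col=1), (row=8, col=3)
  Distance 3: (row=5, col=3), (row=6, col=0), (row=6, col=4), (row=7, col=5), (row=8, col=0), (row=8, col=4)
  Distance 4: (row=5, col=0), (row=5, col=4), (row=6, col=5), (row=7, col=6), (row=8, col=5)
  Distance 5: (row=4, col=0), (row=5, col=5), (row=6, col=6), (row=7, col=7), (row=8, col=6)
  Distance 6: (row=3, col=0), (row=4, col=1), (row=4, col=5), (row=5, col=6), (row=6, col=7), (row=7, col=8), (row=8, col=7)
  Distance 7: (row=2, col=0), (row=3, col=1), (row=3, col=5), (row=6, col=8), (row=7, col=9)
  Distance 8: (row=2, col=1), (row=2, col=5), (row=3, col=2), (row=3, col=4), (row=3, col=6), (row=5, col=8), (row=7, col=10), (row=8, col=9)
  Distance 9: (row=1, col=5), (row=2, col=2), (row=2, col=4), (row=2, col=6), (row=3, col=7), (row=4, col=8), (row=5, col=9), (row=7, col=11), (row=8, col=10)
  Distance 10: (row=1, col=2), (row=1, col=4), (row=1, col=6), (row=2, col=3), (row=2, col=7), (row=3, col=8), (row=4, col=9), (row=5, col=10), (row=6, col=11), (row=8, col=11)
  Distance 11: (row=0, col=2), (row=0, col=4), (row=0, col=6), (row=1, col=3), (row=1, col=7), (row=3, col=9), (row=4, col=10), (row=5, col=11)
  Distance 12: (row=0, col=7), (row=1, col=8), (row=2, col=9), (row=4, col=11)
  Distance 13: (row=0, col=8), (row=1, col=9), (row=3, col=11)
  Distance 14: (row=0, col=9), (row=1, col=10), (row=2, col=11)
  Distance 15: (row=0, col=10)
  Distance 16: (row=0, col=11)
Total reachable: 86 (grid has 86 open cells total)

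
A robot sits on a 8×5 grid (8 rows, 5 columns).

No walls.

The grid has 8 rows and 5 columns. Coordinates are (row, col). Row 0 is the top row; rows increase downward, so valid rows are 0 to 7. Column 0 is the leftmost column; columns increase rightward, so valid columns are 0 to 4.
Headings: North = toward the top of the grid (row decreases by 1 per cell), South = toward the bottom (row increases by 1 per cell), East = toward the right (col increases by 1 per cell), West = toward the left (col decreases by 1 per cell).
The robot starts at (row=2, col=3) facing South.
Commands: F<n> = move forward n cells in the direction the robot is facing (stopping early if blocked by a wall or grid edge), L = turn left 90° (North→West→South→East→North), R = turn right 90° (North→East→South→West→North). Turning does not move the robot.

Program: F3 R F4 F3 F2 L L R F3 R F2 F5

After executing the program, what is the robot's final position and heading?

Answer: Final position: (row=7, col=0), facing West

Derivation:
Start: (row=2, col=3), facing South
  F3: move forward 3, now at (row=5, col=3)
  R: turn right, now facing West
  F4: move forward 3/4 (blocked), now at (row=5, col=0)
  F3: move forward 0/3 (blocked), now at (row=5, col=0)
  F2: move forward 0/2 (blocked), now at (row=5, col=0)
  L: turn left, now facing South
  L: turn left, now facing East
  R: turn right, now facing South
  F3: move forward 2/3 (blocked), now at (row=7, col=0)
  R: turn right, now facing West
  F2: move forward 0/2 (blocked), now at (row=7, col=0)
  F5: move forward 0/5 (blocked), now at (row=7, col=0)
Final: (row=7, col=0), facing West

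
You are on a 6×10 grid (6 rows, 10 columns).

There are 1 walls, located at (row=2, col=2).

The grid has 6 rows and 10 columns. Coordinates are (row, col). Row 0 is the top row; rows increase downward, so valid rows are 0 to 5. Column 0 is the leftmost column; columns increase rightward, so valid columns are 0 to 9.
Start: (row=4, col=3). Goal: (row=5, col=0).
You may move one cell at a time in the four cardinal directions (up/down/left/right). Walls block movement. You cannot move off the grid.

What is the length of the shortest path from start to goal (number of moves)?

Answer: Shortest path length: 4

Derivation:
BFS from (row=4, col=3) until reaching (row=5, col=0):
  Distance 0: (row=4, col=3)
  Distance 1: (row=3, col=3), (row=4, col=2), (row=4, col=4), (row=5, col=3)
  Distance 2: (row=2, col=3), (row=3, col=2), (row=3, col=4), (row=4, col=1), (row=4, col=5), (row=5, col=2), (row=5, col=4)
  Distance 3: (row=1, col=3), (row=2, col=4), (row=3, col=1), (row=3, col=5), (row=4, col=0), (row=4, col=6), (row=5, col=1), (row=5, col=5)
  Distance 4: (row=0, col=3), (row=1, col=2), (row=1, col=4), (row=2, col=1), (row=2, col=5), (row=3, col=0), (row=3, col=6), (row=4, col=7), (row=5, col=0), (row=5, col=6)  <- goal reached here
One shortest path (4 moves): (row=4, col=3) -> (row=4, col=2) -> (row=4, col=1) -> (row=4, col=0) -> (row=5, col=0)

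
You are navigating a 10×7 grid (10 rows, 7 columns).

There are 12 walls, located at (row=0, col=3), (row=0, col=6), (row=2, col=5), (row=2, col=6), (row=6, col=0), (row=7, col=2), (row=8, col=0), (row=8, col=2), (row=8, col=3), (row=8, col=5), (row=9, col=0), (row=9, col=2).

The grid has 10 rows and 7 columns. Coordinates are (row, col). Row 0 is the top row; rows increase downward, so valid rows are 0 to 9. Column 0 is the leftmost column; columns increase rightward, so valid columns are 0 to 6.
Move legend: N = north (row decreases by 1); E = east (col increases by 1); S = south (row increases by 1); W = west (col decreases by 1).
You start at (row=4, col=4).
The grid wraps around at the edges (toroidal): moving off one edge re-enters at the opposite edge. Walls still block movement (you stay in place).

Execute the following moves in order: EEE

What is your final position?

Answer: Final position: (row=4, col=0)

Derivation:
Start: (row=4, col=4)
  E (east): (row=4, col=4) -> (row=4, col=5)
  E (east): (row=4, col=5) -> (row=4, col=6)
  E (east): (row=4, col=6) -> (row=4, col=0)
Final: (row=4, col=0)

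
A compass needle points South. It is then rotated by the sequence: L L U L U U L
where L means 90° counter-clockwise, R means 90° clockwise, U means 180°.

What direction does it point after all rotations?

Answer: Final heading: North

Derivation:
Start: South
  L (left (90° counter-clockwise)) -> East
  L (left (90° counter-clockwise)) -> North
  U (U-turn (180°)) -> South
  L (left (90° counter-clockwise)) -> East
  U (U-turn (180°)) -> West
  U (U-turn (180°)) -> East
  L (left (90° counter-clockwise)) -> North
Final: North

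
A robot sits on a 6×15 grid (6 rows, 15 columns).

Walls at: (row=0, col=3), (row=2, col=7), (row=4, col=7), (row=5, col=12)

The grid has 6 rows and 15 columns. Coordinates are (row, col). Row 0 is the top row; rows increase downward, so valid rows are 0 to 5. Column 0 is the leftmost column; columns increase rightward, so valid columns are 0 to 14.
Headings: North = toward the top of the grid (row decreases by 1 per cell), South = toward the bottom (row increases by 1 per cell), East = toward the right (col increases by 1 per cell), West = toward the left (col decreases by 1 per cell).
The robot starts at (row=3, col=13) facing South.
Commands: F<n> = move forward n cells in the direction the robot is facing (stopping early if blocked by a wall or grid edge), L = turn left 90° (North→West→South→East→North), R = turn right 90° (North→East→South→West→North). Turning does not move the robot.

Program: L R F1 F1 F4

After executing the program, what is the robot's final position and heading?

Answer: Final position: (row=5, col=13), facing South

Derivation:
Start: (row=3, col=13), facing South
  L: turn left, now facing East
  R: turn right, now facing South
  F1: move forward 1, now at (row=4, col=13)
  F1: move forward 1, now at (row=5, col=13)
  F4: move forward 0/4 (blocked), now at (row=5, col=13)
Final: (row=5, col=13), facing South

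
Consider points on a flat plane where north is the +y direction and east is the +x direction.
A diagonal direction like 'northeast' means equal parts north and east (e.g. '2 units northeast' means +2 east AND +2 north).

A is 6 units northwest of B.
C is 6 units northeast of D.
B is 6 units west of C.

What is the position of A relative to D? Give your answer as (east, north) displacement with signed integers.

Place D at the origin (east=0, north=0).
  C is 6 units northeast of D: delta (east=+6, north=+6); C at (east=6, north=6).
  B is 6 units west of C: delta (east=-6, north=+0); B at (east=0, north=6).
  A is 6 units northwest of B: delta (east=-6, north=+6); A at (east=-6, north=12).
Therefore A relative to D: (east=-6, north=12).

Answer: A is at (east=-6, north=12) relative to D.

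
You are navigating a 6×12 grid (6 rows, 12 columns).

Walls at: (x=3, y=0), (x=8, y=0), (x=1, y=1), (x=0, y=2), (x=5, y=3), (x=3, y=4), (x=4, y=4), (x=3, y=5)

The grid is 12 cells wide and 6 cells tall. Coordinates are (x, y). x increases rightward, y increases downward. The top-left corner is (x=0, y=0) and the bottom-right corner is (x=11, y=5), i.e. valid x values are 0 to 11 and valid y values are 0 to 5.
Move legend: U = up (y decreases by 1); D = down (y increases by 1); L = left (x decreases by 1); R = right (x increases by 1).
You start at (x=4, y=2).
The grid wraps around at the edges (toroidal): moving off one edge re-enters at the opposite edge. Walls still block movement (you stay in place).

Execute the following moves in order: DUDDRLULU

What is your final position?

Start: (x=4, y=2)
  D (down): (x=4, y=2) -> (x=4, y=3)
  U (up): (x=4, y=3) -> (x=4, y=2)
  D (down): (x=4, y=2) -> (x=4, y=3)
  D (down): blocked, stay at (x=4, y=3)
  R (right): blocked, stay at (x=4, y=3)
  L (left): (x=4, y=3) -> (x=3, y=3)
  U (up): (x=3, y=3) -> (x=3, y=2)
  L (left): (x=3, y=2) -> (x=2, y=2)
  U (up): (x=2, y=2) -> (x=2, y=1)
Final: (x=2, y=1)

Answer: Final position: (x=2, y=1)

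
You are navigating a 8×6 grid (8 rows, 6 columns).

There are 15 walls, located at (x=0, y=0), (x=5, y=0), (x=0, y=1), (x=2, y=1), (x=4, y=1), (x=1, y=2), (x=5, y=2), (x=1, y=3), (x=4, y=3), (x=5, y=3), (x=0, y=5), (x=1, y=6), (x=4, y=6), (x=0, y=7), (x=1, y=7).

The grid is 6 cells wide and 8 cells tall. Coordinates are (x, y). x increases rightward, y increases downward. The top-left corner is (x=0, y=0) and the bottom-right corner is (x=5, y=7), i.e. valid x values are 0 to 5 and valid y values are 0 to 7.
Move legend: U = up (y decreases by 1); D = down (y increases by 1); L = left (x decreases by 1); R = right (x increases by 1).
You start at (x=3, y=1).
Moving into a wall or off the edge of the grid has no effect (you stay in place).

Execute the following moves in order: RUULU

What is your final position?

Start: (x=3, y=1)
  R (right): blocked, stay at (x=3, y=1)
  U (up): (x=3, y=1) -> (x=3, y=0)
  U (up): blocked, stay at (x=3, y=0)
  L (left): (x=3, y=0) -> (x=2, y=0)
  U (up): blocked, stay at (x=2, y=0)
Final: (x=2, y=0)

Answer: Final position: (x=2, y=0)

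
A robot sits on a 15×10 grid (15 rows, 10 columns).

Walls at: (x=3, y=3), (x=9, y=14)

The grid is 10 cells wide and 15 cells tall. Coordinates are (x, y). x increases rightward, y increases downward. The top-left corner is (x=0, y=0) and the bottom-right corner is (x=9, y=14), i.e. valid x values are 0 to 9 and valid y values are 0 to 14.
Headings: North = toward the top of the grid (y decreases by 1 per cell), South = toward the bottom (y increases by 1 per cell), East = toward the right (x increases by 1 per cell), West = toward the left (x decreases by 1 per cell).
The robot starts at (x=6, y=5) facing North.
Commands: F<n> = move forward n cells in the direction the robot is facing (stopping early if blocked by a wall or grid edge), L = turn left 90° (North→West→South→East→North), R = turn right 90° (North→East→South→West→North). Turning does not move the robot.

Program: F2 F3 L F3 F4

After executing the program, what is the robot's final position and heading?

Start: (x=6, y=5), facing North
  F2: move forward 2, now at (x=6, y=3)
  F3: move forward 3, now at (x=6, y=0)
  L: turn left, now facing West
  F3: move forward 3, now at (x=3, y=0)
  F4: move forward 3/4 (blocked), now at (x=0, y=0)
Final: (x=0, y=0), facing West

Answer: Final position: (x=0, y=0), facing West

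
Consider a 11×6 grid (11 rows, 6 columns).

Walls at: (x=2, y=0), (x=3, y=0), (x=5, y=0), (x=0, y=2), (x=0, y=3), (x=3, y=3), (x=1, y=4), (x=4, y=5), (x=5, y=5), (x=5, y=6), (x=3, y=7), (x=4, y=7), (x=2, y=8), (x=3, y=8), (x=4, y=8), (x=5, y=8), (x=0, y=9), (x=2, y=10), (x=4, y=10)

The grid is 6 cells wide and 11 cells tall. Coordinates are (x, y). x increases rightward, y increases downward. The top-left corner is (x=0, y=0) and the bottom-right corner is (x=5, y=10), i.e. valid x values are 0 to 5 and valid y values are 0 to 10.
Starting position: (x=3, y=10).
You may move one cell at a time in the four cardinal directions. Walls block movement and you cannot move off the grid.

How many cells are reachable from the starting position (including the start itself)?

BFS flood-fill from (x=3, y=10):
  Distance 0: (x=3, y=10)
  Distance 1: (x=3, y=9)
  Distance 2: (x=2, y=9), (x=4, y=9)
  Distance 3: (x=1, y=9), (x=5, y=9)
  Distance 4: (x=1, y=8), (x=1, y=10), (x=5, y=10)
  Distance 5: (x=1, y=7), (x=0, y=8), (x=0, y=10)
  Distance 6: (x=1, y=6), (x=0, y=7), (x=2, y=7)
  Distance 7: (x=1, y=5), (x=0, y=6), (x=2, y=6)
  Distance 8: (x=0, y=5), (x=2, y=5), (x=3, y=6)
  Distance 9: (x=0, y=4), (x=2, y=4), (x=3, y=5), (x=4, y=6)
  Distance 10: (x=2, y=3), (x=3, y=4)
  Distance 11: (x=2, y=2), (x=1, y=3), (x=4, y=4)
  Distance 12: (x=2, y=1), (x=1, y=2), (x=3, y=2), (x=4, y=3), (x=5, y=4)
  Distance 13: (x=1, y=1), (x=3, y=1), (x=4, y=2), (x=5, y=3)
  Distance 14: (x=1, y=0), (x=0, y=1), (x=4, y=1), (x=5, y=2)
  Distance 15: (x=0, y=0), (x=4, y=0), (x=5, y=1)
Total reachable: 46 (grid has 47 open cells total)

Answer: Reachable cells: 46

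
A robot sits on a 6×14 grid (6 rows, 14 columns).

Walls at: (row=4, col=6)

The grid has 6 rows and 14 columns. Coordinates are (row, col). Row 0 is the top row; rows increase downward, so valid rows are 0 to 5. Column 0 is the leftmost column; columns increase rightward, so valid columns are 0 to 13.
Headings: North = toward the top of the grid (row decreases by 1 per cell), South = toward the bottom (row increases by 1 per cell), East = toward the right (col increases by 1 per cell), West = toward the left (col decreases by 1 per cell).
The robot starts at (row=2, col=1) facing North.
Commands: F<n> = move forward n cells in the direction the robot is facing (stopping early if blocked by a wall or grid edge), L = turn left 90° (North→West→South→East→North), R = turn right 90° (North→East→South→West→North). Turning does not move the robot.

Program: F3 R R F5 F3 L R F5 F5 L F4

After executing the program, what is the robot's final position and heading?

Start: (row=2, col=1), facing North
  F3: move forward 2/3 (blocked), now at (row=0, col=1)
  R: turn right, now facing East
  R: turn right, now facing South
  F5: move forward 5, now at (row=5, col=1)
  F3: move forward 0/3 (blocked), now at (row=5, col=1)
  L: turn left, now facing East
  R: turn right, now facing South
  F5: move forward 0/5 (blocked), now at (row=5, col=1)
  F5: move forward 0/5 (blocked), now at (row=5, col=1)
  L: turn left, now facing East
  F4: move forward 4, now at (row=5, col=5)
Final: (row=5, col=5), facing East

Answer: Final position: (row=5, col=5), facing East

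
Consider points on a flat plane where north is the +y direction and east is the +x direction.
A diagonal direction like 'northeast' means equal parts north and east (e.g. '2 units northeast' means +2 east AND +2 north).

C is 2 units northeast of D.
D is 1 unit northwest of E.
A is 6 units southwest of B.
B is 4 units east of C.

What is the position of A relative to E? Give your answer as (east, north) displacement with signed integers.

Answer: A is at (east=-1, north=-3) relative to E.

Derivation:
Place E at the origin (east=0, north=0).
  D is 1 unit northwest of E: delta (east=-1, north=+1); D at (east=-1, north=1).
  C is 2 units northeast of D: delta (east=+2, north=+2); C at (east=1, north=3).
  B is 4 units east of C: delta (east=+4, north=+0); B at (east=5, north=3).
  A is 6 units southwest of B: delta (east=-6, north=-6); A at (east=-1, north=-3).
Therefore A relative to E: (east=-1, north=-3).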